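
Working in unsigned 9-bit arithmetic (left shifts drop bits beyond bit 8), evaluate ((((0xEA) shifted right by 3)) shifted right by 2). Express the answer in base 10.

7

0xEA = 011101010
→ shifted right by 3 → 000011101 = 29
→ shifted right by 2 → 000000111 = 7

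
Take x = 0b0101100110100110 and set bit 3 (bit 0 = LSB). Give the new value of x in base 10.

22958

x = 0101100110100110
bit 3 is currently 0; set it via x | (1 << 3) = x | 8
→ 0101100110101110 = 22958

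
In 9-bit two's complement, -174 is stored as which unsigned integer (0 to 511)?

174 in 9 bits: 010101110
Invert: 101010001
Add 1:  101010010 = 338
(Check: 2^9 - 174 = 512 - 174 = 338.)

338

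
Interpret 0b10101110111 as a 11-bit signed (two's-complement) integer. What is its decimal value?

pattern = 10101110111 (MSB is 1 ⇒ negative)
Invert: 01010001000, add 1 → 01010001001 = 649, so the value is -649.
(Equivalently: 1399 - 2^11 = 1399 - 2048 = -649.)

-649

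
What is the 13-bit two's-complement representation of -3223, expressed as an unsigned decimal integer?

4969

3223 in 13 bits: 0110010010111
Invert: 1001101101000
Add 1:  1001101101001 = 4969
(Check: 2^13 - 3223 = 8192 - 3223 = 4969.)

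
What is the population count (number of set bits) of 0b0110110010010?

n = 110110010010
Count the 1s: 1 + 1 + 1 + 1 + 1 + 1 = 6

6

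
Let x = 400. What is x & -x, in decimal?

x = 110010000 = 400
-x (two's complement) = …001110000
AND   = 000010000 = 16
(x & -x isolates the lowest set bit of x.)

16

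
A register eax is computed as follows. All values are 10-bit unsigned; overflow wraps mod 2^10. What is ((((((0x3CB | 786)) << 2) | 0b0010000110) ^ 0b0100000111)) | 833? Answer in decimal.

1001

0x3CB = 1111001011
786 = 1100010010
→ | → 1111011011 = 987
→ << 2 (mod 2^10) → 1101101100 = 876
0b0010000110 = 0010000110
→ | → 1111101110 = 1006
0b0100000111 = 0100000111
→ ^ → 1011101001 = 745
833 = 1101000001
→ | → 1111101001 = 1001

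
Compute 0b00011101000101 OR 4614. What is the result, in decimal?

5959

a = 0011101000101
4614 = 1001000000110
 OR → 1011101000111 = 5959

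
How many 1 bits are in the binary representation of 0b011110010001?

n = 11110010001
Count the 1s: 1 + 1 + 1 + 1 + 1 + 1 = 6

6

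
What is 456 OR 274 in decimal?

456 = 111001000
274 = 100010010
 OR → 111011010 = 474

474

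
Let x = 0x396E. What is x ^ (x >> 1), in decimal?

x = 11100101101110 = 14702
x>>1 = 01110010110111
XOR  = 10010111011001 = 9689
(x ^ (x >> 1) gives the standard binary-reflected Gray code of x.)

9689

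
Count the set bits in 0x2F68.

0x2F68 = 10111101101000
Count the 1s: 1 + 1 + 1 + 1 + 1 + 1 + 1 + 1 = 8

8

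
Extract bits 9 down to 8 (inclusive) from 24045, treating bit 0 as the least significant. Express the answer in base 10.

v = 101110111101101
Shift right by 8: 1011101
Mask low 2 bits: 01 = 1

1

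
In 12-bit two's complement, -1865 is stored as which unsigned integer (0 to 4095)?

2231

1865 in 12 bits: 011101001001
Invert: 100010110110
Add 1:  100010110111 = 2231
(Check: 2^12 - 1865 = 4096 - 1865 = 2231.)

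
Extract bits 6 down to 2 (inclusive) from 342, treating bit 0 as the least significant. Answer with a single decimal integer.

21

v = 0101010110
Shift right by 2: 01010101
Mask low 5 bits: 10101 = 21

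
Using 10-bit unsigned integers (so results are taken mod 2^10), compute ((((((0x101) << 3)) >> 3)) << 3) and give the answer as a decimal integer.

0x101 = 0100000001
→ << 3 (mod 2^10) → 0000001000 = 8
→ >> 3 → 0000000001 = 1
→ << 3 (mod 2^10) → 0000001000 = 8

8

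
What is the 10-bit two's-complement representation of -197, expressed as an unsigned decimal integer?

827

197 in 10 bits: 0011000101
Invert: 1100111010
Add 1:  1100111011 = 827
(Check: 2^10 - 197 = 1024 - 197 = 827.)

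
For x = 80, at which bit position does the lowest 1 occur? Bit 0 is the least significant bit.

4

80 = 1010000
Trailing zeros: 4, so the lowest set bit is bit 4 (value 16).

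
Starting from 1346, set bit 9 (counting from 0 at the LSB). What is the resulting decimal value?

1858

x = 0010101000010
bit 9 is currently 0; set it via x | (1 << 9) = x | 512
→ 0011101000010 = 1858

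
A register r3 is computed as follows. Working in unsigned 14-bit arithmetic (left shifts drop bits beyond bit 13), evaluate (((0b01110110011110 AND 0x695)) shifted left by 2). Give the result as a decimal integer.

4688

0b01110110011110 = 01110110011110
0x695 = 00011010010101
→ AND → 00010010010100 = 1172
→ shifted left by 2 (mod 2^14) → 01001001010000 = 4688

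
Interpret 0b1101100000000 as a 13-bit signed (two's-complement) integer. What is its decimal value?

-1280

pattern = 1101100000000 (MSB is 1 ⇒ negative)
Invert: 0010011111111, add 1 → 0010100000000 = 1280, so the value is -1280.
(Equivalently: 6912 - 2^13 = 6912 - 8192 = -1280.)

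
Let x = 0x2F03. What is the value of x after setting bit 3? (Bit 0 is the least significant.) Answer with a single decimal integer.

x = 10111100000011
bit 3 is currently 0; set it via x | (1 << 3) = x | 8
→ 10111100001011 = 12043

12043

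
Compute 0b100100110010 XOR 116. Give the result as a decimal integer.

a = 100100110010
116 = 000001110100
XOR → 100101000110 = 2374

2374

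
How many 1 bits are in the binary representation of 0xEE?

6

0xEE = 11101110
Count the 1s: 1 + 1 + 1 + 1 + 1 + 1 = 6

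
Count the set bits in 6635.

9

6635 = 1100111101011
Count the 1s: 1 + 1 + 1 + 1 + 1 + 1 + 1 + 1 + 1 = 9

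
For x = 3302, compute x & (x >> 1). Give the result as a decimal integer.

x = 110011100110 = 3302
x>>1 = 011001110011
AND  = 010001100010 = 1122
(x & (x >> 1) has a 1 wherever x has two consecutive 1 bits.)

1122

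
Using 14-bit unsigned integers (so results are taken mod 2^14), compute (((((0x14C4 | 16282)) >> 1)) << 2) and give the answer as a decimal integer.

16316

0x14C4 = 01010011000100
16282 = 11111110011010
→ | → 11111111011110 = 16350
→ >> 1 → 01111111101111 = 8175
→ << 2 (mod 2^14) → 11111110111100 = 16316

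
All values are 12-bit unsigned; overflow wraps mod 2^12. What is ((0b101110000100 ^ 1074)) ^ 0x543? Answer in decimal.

0b101110000100 = 101110000100
1074 = 010000110010
→ ^ → 111110110110 = 4022
0x543 = 010101000011
→ ^ → 101011110101 = 2805

2805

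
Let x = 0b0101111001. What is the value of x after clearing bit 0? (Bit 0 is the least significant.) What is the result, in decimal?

376

x = 0101111001
bit 0 is currently 1; clear it via x & ~(1 << 0) = x & ~1
→ 0101111000 = 376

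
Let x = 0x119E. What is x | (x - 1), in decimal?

x = 1000110011110 = 4510
x - 1 = 1000110011101
OR    = 1000110011111 = 4511
(x | (x - 1) sets all bits below the lowest set bit.)

4511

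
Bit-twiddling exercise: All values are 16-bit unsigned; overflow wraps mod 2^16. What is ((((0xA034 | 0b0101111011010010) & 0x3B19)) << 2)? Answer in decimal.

59456

0xA034 = 1010000000110100
0b0101111011010010 = 0101111011010010
→ | → 1111111011110110 = 65270
0x3B19 = 0011101100011001
→ & → 0011101000010000 = 14864
→ << 2 (mod 2^16) → 1110100001000000 = 59456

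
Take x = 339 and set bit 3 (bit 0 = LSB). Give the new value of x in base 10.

347

x = 00101010011
bit 3 is currently 0; set it via x | (1 << 3) = x | 8
→ 00101011011 = 347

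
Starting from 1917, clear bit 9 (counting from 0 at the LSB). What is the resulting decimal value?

1405

x = 11101111101
bit 9 is currently 1; clear it via x & ~(1 << 9) = x & ~512
→ 10101111101 = 1405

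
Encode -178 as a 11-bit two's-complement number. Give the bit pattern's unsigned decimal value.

178 in 11 bits: 00010110010
Invert: 11101001101
Add 1:  11101001110 = 1870
(Check: 2^11 - 178 = 2048 - 178 = 1870.)

1870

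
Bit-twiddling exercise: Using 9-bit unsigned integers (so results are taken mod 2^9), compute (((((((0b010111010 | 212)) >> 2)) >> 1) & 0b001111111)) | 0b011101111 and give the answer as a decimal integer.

0b010111010 = 010111010
212 = 011010100
→ | → 011111110 = 254
→ >> 2 → 000111111 = 63
→ >> 1 → 000011111 = 31
0b001111111 = 001111111
→ & → 000011111 = 31
0b011101111 = 011101111
→ | → 011111111 = 255

255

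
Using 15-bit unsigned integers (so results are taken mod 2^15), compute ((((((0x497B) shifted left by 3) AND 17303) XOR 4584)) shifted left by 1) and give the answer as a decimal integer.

9456

0x497B = 100100101111011
→ shifted left by 3 (mod 2^15) → 100101111011000 = 19416
17303 = 100001110010111
→ AND → 100001110010000 = 17296
4584 = 001000111101000
→ XOR → 101001001111000 = 21112
→ shifted left by 1 (mod 2^15) → 010010011110000 = 9456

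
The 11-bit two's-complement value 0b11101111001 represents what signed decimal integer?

-135

pattern = 11101111001 (MSB is 1 ⇒ negative)
Invert: 00010000110, add 1 → 00010000111 = 135, so the value is -135.
(Equivalently: 1913 - 2^11 = 1913 - 2048 = -135.)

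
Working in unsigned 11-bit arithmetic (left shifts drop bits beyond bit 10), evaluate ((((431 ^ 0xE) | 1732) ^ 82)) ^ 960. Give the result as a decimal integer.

1143

431 = 00110101111
0xE = 00000001110
→ ^ → 00110100001 = 417
1732 = 11011000100
→ | → 11111100101 = 2021
82 = 00001010010
→ ^ → 11110110111 = 1975
960 = 01111000000
→ ^ → 10001110111 = 1143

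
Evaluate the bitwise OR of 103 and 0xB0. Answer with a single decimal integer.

103 = 01100111
0xB0 = 10110000
 OR → 11110111 = 247

247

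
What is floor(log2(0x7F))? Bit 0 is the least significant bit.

6

0x7F = 1111111
The topmost 1 is at position 6 (since 2^6 = 64 ≤ 127 < 128).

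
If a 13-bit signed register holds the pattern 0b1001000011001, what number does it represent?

-3559

pattern = 1001000011001 (MSB is 1 ⇒ negative)
Invert: 0110111100110, add 1 → 0110111100111 = 3559, so the value is -3559.
(Equivalently: 4633 - 2^13 = 4633 - 8192 = -3559.)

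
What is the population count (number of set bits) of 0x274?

5

0x274 = 1001110100
Count the 1s: 1 + 1 + 1 + 1 + 1 = 5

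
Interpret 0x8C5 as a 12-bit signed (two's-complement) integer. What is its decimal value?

-1851

pattern = 100011000101 (MSB is 1 ⇒ negative)
Invert: 011100111010, add 1 → 011100111011 = 1851, so the value is -1851.
(Equivalently: 2245 - 2^12 = 2245 - 4096 = -1851.)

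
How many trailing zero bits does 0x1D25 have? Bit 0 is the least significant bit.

0

0x1D25 = 1110100100101
Trailing zeros: 0, so the lowest set bit is bit 0 (value 1).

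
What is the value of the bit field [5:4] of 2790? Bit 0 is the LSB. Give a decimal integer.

2

v = 101011100110
Shift right by 4: 10101110
Mask low 2 bits: 10 = 2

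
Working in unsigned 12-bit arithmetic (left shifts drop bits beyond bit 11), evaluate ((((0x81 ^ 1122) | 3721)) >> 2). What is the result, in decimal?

954

0x81 = 000010000001
1122 = 010001100010
→ ^ → 010011100011 = 1251
3721 = 111010001001
→ | → 111011101011 = 3819
→ >> 2 → 001110111010 = 954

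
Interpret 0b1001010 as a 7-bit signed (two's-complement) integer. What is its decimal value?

-54

pattern = 1001010 (MSB is 1 ⇒ negative)
Invert: 0110101, add 1 → 0110110 = 54, so the value is -54.
(Equivalently: 74 - 2^7 = 74 - 128 = -54.)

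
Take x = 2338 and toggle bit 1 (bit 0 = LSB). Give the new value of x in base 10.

x = 100100100010
bit 1 is currently 1; toggle it via x ^ (1 << 1) = x ^ 2
→ 100100100000 = 2336

2336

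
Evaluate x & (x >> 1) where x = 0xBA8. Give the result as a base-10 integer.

x = 101110101000 = 2984
x>>1 = 010111010100
AND  = 000110000000 = 384
(x & (x >> 1) has a 1 wherever x has two consecutive 1 bits.)

384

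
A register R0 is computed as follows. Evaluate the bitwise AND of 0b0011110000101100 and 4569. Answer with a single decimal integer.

a = 11110000101100
4569 = 01000111011001
AND → 01000000001000 = 4104

4104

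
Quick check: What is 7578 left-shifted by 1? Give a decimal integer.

15156

7578 = 01110110011010
shift left by 1 → 11101100110100 = 15156
(equivalently, 7578 × 2^1 = 7578 × 2)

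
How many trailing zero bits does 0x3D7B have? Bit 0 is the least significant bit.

0

0x3D7B = 11110101111011
Trailing zeros: 0, so the lowest set bit is bit 0 (value 1).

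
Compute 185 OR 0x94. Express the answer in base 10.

189

185 = 10111001
0x94 = 10010100
 OR → 10111101 = 189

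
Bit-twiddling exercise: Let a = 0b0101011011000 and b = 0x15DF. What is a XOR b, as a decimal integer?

a = 0101011011000
0x15DF = 1010111011111
XOR → 1111100000111 = 7943

7943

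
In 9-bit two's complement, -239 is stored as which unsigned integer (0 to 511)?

273

239 in 9 bits: 011101111
Invert: 100010000
Add 1:  100010001 = 273
(Check: 2^9 - 239 = 512 - 239 = 273.)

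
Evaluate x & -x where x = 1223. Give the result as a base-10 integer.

x = 10011000111 = 1223
-x (two's complement) = …01100111001
AND   = 00000000001 = 1
(x & -x isolates the lowest set bit of x.)

1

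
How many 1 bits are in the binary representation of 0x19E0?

0x19E0 = 1100111100000
Count the 1s: 1 + 1 + 1 + 1 + 1 + 1 = 6

6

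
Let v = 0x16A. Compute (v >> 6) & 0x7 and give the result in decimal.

5

v = 101101010
Shift right by 6: 101
Mask low 3 bits: 101 = 5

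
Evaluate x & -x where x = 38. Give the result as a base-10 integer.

2

x = 100110 = 38
-x (two's complement) = …011010
AND   = 000010 = 2
(x & -x isolates the lowest set bit of x.)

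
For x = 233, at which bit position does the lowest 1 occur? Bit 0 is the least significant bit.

0

233 = 11101001
Trailing zeros: 0, so the lowest set bit is bit 0 (value 1).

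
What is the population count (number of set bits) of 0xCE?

0xCE = 11001110
Count the 1s: 1 + 1 + 1 + 1 + 1 = 5

5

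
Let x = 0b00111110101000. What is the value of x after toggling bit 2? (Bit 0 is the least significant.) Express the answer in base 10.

4012

x = 00111110101000
bit 2 is currently 0; toggle it via x ^ (1 << 2) = x ^ 4
→ 00111110101100 = 4012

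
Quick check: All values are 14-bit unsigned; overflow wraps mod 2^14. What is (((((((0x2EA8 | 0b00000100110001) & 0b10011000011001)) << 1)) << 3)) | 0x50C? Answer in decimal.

0x2EA8 = 10111010101000
0b00000100110001 = 00000100110001
→ | → 10111110111001 = 12217
0b10011000011001 = 10011000011001
→ & → 10011000011001 = 9753
→ << 1 (mod 2^14) → 00110000110010 = 3122
→ << 3 (mod 2^14) → 10000110010000 = 8592
0x50C = 00010100001100
→ | → 10010110011100 = 9628

9628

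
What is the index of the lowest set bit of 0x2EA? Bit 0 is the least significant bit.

1

0x2EA = 1011101010
Trailing zeros: 1, so the lowest set bit is bit 1 (value 2).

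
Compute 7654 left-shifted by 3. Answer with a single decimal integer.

7654 = 0001110111100110
shift left by 3 → 1110111100110000 = 61232
(equivalently, 7654 × 2^3 = 7654 × 8)

61232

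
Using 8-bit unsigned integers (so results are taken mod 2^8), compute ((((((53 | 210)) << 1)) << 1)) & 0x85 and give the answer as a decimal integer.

53 = 00110101
210 = 11010010
→ | → 11110111 = 247
→ << 1 (mod 2^8) → 11101110 = 238
→ << 1 (mod 2^8) → 11011100 = 220
0x85 = 10000101
→ & → 10000100 = 132

132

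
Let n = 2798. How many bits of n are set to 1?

2798 = 101011101110
Count the 1s: 1 + 1 + 1 + 1 + 1 + 1 + 1 + 1 = 8

8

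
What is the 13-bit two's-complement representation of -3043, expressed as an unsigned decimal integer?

5149

3043 in 13 bits: 0101111100011
Invert: 1010000011100
Add 1:  1010000011101 = 5149
(Check: 2^13 - 3043 = 8192 - 3043 = 5149.)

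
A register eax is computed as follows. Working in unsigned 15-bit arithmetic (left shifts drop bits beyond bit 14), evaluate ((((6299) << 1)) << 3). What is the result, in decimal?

2480

6299 = 001100010011011
→ << 1 (mod 2^15) → 011000100110110 = 12598
→ << 3 (mod 2^15) → 000100110110000 = 2480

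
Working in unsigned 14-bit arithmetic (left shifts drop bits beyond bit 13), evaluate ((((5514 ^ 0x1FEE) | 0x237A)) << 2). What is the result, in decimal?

11768

5514 = 01010110001010
0x1FEE = 01111111101110
→ ^ → 00101001100100 = 2660
0x237A = 10001101111010
→ | → 10101101111110 = 11134
→ << 2 (mod 2^14) → 10110111111000 = 11768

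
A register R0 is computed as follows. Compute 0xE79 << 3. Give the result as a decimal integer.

0xE79 = 000111001111001
shift left by 3 → 111001111001000 = 29640
(equivalently, 3705 × 2^3 = 3705 × 8)

29640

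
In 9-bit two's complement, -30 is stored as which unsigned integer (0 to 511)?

30 in 9 bits: 000011110
Invert: 111100001
Add 1:  111100010 = 482
(Check: 2^9 - 30 = 512 - 30 = 482.)

482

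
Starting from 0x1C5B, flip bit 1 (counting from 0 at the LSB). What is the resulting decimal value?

7257

x = 01110001011011
bit 1 is currently 1; toggle it via x ^ (1 << 1) = x ^ 2
→ 01110001011001 = 7257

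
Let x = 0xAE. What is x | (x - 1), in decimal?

x = 10101110 = 174
x - 1 = 10101101
OR    = 10101111 = 175
(x | (x - 1) sets all bits below the lowest set bit.)

175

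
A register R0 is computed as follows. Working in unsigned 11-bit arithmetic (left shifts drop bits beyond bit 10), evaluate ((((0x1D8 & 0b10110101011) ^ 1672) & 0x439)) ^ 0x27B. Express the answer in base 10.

1659

0x1D8 = 00111011000
0b10110101011 = 10110101011
→ & → 00110001000 = 392
1672 = 11010001000
→ ^ → 11100000000 = 1792
0x439 = 10000111001
→ & → 10000000000 = 1024
0x27B = 01001111011
→ ^ → 11001111011 = 1659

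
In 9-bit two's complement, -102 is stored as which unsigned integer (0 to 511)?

102 in 9 bits: 001100110
Invert: 110011001
Add 1:  110011010 = 410
(Check: 2^9 - 102 = 512 - 102 = 410.)

410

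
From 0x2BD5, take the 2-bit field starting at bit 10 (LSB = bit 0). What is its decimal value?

2

v = 10101111010101
Shift right by 10: 1010
Mask low 2 bits: 10 = 2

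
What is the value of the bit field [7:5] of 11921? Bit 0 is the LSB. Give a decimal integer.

4

v = 010111010010001
Shift right by 5: 0101110100
Mask low 3 bits: 100 = 4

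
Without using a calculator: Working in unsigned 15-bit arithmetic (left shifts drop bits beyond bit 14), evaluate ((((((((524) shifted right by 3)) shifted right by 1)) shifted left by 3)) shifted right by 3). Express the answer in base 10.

32

524 = 000001000001100
→ shifted right by 3 → 000000001000001 = 65
→ shifted right by 1 → 000000000100000 = 32
→ shifted left by 3 (mod 2^15) → 000000100000000 = 256
→ shifted right by 3 → 000000000100000 = 32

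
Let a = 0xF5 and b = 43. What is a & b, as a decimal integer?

0xF5 = 11110101
43 = 00101011
AND → 00100001 = 33

33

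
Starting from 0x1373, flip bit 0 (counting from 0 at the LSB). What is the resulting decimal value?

4978

x = 01001101110011
bit 0 is currently 1; toggle it via x ^ (1 << 0) = x ^ 1
→ 01001101110010 = 4978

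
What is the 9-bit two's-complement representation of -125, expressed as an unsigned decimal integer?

125 in 9 bits: 001111101
Invert: 110000010
Add 1:  110000011 = 387
(Check: 2^9 - 125 = 512 - 125 = 387.)

387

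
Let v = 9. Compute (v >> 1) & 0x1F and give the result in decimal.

4

v = 00001001
Shift right by 1: 0000100
Mask low 5 bits: 00100 = 4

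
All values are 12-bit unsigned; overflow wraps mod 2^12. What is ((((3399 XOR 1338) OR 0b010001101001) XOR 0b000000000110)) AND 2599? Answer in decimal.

2083

3399 = 110101000111
1338 = 010100111010
→ XOR → 100001111101 = 2173
0b010001101001 = 010001101001
→ OR → 110001111101 = 3197
0b000000000110 = 000000000110
→ XOR → 110001111011 = 3195
2599 = 101000100111
→ AND → 100000100011 = 2083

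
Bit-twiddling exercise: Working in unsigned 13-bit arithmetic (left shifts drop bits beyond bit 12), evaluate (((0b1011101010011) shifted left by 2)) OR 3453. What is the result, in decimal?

0b1011101010011 = 1011101010011
→ shifted left by 2 (mod 2^13) → 1110101001100 = 7500
3453 = 0110101111101
→ OR → 1110101111101 = 7549

7549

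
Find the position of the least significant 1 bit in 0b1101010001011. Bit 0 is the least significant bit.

0b1101010001011 = 1101010001011
Trailing zeros: 0, so the lowest set bit is bit 0 (value 1).

0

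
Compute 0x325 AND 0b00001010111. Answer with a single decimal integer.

0x325 = 1100100101
b = 0001010111
AND → 0000000101 = 5

5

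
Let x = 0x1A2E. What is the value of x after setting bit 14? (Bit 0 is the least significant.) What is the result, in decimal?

x = 001101000101110
bit 14 is currently 0; set it via x | (1 << 14) = x | 16384
→ 101101000101110 = 23086

23086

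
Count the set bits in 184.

184 = 10111000
Count the 1s: 1 + 1 + 1 + 1 = 4

4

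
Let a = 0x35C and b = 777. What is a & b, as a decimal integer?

776

0x35C = 1101011100
777 = 1100001001
AND → 1100001000 = 776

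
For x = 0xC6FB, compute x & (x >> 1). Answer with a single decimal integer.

x = 1100011011111011 = 50939
x>>1 = 0110001101111101
AND  = 0100001001111001 = 17017
(x & (x >> 1) has a 1 wherever x has two consecutive 1 bits.)

17017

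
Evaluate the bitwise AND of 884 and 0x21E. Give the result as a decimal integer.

532

884 = 1101110100
0x21E = 1000011110
AND → 1000010100 = 532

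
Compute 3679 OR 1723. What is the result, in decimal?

3839

3679 = 111001011111
1723 = 011010111011
 OR → 111011111111 = 3839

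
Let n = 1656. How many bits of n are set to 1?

6

1656 = 11001111000
Count the 1s: 1 + 1 + 1 + 1 + 1 + 1 = 6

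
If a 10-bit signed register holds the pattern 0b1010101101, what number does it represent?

pattern = 1010101101 (MSB is 1 ⇒ negative)
Invert: 0101010010, add 1 → 0101010011 = 339, so the value is -339.
(Equivalently: 685 - 2^10 = 685 - 1024 = -339.)

-339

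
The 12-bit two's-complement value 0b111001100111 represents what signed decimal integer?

pattern = 111001100111 (MSB is 1 ⇒ negative)
Invert: 000110011000, add 1 → 000110011001 = 409, so the value is -409.
(Equivalently: 3687 - 2^12 = 3687 - 4096 = -409.)

-409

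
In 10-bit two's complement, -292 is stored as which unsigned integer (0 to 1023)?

732

292 in 10 bits: 0100100100
Invert: 1011011011
Add 1:  1011011100 = 732
(Check: 2^10 - 292 = 1024 - 292 = 732.)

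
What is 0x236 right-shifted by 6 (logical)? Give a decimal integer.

8

0x236 = 1000110110
shift right by 6 → 0000001000 = 8
(equivalently, floor(566 / 64))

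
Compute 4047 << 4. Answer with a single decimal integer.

64752

4047 = 0000111111001111
shift left by 4 → 1111110011110000 = 64752
(equivalently, 4047 × 2^4 = 4047 × 16)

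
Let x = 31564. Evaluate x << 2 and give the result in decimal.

31564 = 00111101101001100
shift left by 2 → 11110110100110000 = 126256
(equivalently, 31564 × 2^2 = 31564 × 4)

126256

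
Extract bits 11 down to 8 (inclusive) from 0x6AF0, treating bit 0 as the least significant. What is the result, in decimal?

10

v = 110101011110000
Shift right by 8: 1101010
Mask low 4 bits: 1010 = 10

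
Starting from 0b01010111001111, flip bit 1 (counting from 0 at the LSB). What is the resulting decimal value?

5581

x = 01010111001111
bit 1 is currently 1; toggle it via x ^ (1 << 1) = x ^ 2
→ 01010111001101 = 5581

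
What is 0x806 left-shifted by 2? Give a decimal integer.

8216

0x806 = 00100000000110
shift left by 2 → 10000000011000 = 8216
(equivalently, 2054 × 2^2 = 2054 × 4)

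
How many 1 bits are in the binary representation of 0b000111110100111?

9

n = 111110100111
Count the 1s: 1 + 1 + 1 + 1 + 1 + 1 + 1 + 1 + 1 = 9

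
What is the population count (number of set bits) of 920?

920 = 1110011000
Count the 1s: 1 + 1 + 1 + 1 + 1 = 5

5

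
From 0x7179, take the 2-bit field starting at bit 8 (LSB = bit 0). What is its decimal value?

v = 111000101111001
Shift right by 8: 1110001
Mask low 2 bits: 01 = 1

1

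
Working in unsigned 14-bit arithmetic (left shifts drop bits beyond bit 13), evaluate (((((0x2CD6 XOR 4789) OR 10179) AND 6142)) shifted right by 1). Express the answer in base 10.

3057

0x2CD6 = 10110011010110
4789 = 01001010110101
→ XOR → 11111001100011 = 15971
10179 = 10011111000011
→ OR → 11111111100011 = 16355
6142 = 01011111111110
→ AND → 01011111100010 = 6114
→ shifted right by 1 → 00101111110001 = 3057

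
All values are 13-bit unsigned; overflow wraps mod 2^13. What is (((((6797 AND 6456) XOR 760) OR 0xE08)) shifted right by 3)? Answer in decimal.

6797 = 1101010001101
6456 = 1100100111000
→ AND → 1100000001000 = 6152
760 = 0001011111000
→ XOR → 1101011110000 = 6896
0xE08 = 0111000001000
→ OR → 1111011111000 = 7928
→ shifted right by 3 → 0001111011111 = 991

991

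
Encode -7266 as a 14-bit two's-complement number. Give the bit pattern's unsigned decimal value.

7266 in 14 bits: 01110001100010
Invert: 10001110011101
Add 1:  10001110011110 = 9118
(Check: 2^14 - 7266 = 16384 - 7266 = 9118.)

9118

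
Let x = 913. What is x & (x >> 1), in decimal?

x = 1110010001 = 913
x>>1 = 0111001000
AND  = 0110000000 = 384
(x & (x >> 1) has a 1 wherever x has two consecutive 1 bits.)

384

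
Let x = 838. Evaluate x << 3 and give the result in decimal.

6704

838 = 0001101000110
shift left by 3 → 1101000110000 = 6704
(equivalently, 838 × 2^3 = 838 × 8)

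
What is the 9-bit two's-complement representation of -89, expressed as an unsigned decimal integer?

89 in 9 bits: 001011001
Invert: 110100110
Add 1:  110100111 = 423
(Check: 2^9 - 89 = 512 - 89 = 423.)

423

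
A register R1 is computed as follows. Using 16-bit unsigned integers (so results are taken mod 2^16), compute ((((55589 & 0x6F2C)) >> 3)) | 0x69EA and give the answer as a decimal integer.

55589 = 1101100100100101
0x6F2C = 0110111100101100
→ & → 0100100100100100 = 18724
→ >> 3 → 0000100100100100 = 2340
0x69EA = 0110100111101010
→ | → 0110100111101110 = 27118

27118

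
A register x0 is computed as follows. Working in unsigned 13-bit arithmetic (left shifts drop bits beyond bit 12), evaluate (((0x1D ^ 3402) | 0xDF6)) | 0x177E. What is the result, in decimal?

8191

0x1D = 0000000011101
3402 = 0110101001010
→ ^ → 0110101010111 = 3415
0xDF6 = 0110111110110
→ | → 0110111110111 = 3575
0x177E = 1011101111110
→ | → 1111111111111 = 8191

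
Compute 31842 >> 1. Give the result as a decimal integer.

15921

31842 = 111110001100010
shift right by 1 → 011111000110001 = 15921
(equivalently, floor(31842 / 2))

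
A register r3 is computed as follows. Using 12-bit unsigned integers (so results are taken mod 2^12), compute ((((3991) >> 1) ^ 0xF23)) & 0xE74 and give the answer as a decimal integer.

3991 = 111110010111
→ >> 1 → 011111001011 = 1995
0xF23 = 111100100011
→ ^ → 100011101000 = 2280
0xE74 = 111001110100
→ & → 100001100000 = 2144

2144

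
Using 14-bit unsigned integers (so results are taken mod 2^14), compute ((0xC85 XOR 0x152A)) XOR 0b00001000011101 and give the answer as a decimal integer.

0xC85 = 00110010000101
0x152A = 01010100101010
→ XOR → 01100110101111 = 6575
0b00001000011101 = 00001000011101
→ XOR → 01101110110010 = 7090

7090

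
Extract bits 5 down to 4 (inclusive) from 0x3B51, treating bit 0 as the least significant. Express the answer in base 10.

v = 011101101010001
Shift right by 4: 01110110101
Mask low 2 bits: 01 = 1

1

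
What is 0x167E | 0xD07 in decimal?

8063

0x167E = 1011001111110
0xD07 = 0110100000111
 OR → 1111101111111 = 8063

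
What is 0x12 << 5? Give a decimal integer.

0x12 = 0000010010
shift left by 5 → 1001000000 = 576
(equivalently, 18 × 2^5 = 18 × 32)

576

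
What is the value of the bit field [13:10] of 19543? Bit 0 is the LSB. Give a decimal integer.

v = 100110001010111
Shift right by 10: 10011
Mask low 4 bits: 0011 = 3

3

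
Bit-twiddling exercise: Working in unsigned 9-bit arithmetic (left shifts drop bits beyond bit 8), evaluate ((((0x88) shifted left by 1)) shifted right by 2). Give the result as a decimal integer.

68

0x88 = 010001000
→ shifted left by 1 (mod 2^9) → 100010000 = 272
→ shifted right by 2 → 001000100 = 68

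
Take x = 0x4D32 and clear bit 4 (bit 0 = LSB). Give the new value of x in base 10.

x = 100110100110010
bit 4 is currently 1; clear it via x & ~(1 << 4) = x & ~16
→ 100110100100010 = 19746

19746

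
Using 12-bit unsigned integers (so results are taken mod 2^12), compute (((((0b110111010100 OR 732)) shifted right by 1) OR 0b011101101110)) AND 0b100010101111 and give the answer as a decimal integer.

0b110111010100 = 110111010100
732 = 001011011100
→ OR → 111111011100 = 4060
→ shifted right by 1 → 011111101110 = 2030
0b011101101110 = 011101101110
→ OR → 011111101110 = 2030
0b100010101111 = 100010101111
→ AND → 000010101110 = 174

174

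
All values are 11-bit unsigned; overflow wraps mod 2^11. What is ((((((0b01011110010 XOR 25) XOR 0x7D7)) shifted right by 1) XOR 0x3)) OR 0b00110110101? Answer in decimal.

957

0b01011110010 = 01011110010
25 = 00000011001
→ XOR → 01011101011 = 747
0x7D7 = 11111010111
→ XOR → 10100111100 = 1340
→ shifted right by 1 → 01010011110 = 670
0x3 = 00000000011
→ XOR → 01010011101 = 669
0b00110110101 = 00110110101
→ OR → 01110111101 = 957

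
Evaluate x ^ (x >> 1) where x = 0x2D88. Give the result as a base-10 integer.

15180

x = 10110110001000 = 11656
x>>1 = 01011011000100
XOR  = 11101101001100 = 15180
(x ^ (x >> 1) gives the standard binary-reflected Gray code of x.)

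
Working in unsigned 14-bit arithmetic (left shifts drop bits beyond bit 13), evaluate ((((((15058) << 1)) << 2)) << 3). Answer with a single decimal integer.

13440

15058 = 11101011010010
→ << 1 (mod 2^14) → 11010110100100 = 13732
→ << 2 (mod 2^14) → 01011010010000 = 5776
→ << 3 (mod 2^14) → 11010010000000 = 13440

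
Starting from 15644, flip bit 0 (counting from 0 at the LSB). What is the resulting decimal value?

x = 11110100011100
bit 0 is currently 0; toggle it via x ^ (1 << 0) = x ^ 1
→ 11110100011101 = 15645

15645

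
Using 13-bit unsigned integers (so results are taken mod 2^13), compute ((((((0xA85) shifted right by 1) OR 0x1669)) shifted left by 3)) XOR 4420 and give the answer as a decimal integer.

0xA85 = 0101010000101
→ shifted right by 1 → 0010101000010 = 1346
0x1669 = 1011001101001
→ OR → 1011101101011 = 5995
→ shifted left by 3 (mod 2^13) → 1101101011000 = 7000
4420 = 1000101000100
→ XOR → 0101000011100 = 2588

2588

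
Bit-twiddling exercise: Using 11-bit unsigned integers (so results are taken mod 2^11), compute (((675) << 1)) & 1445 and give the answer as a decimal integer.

1284

675 = 01010100011
→ << 1 (mod 2^11) → 10101000110 = 1350
1445 = 10110100101
→ & → 10100000100 = 1284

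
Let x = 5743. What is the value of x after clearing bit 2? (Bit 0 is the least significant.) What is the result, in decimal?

5739

x = 1011001101111
bit 2 is currently 1; clear it via x & ~(1 << 2) = x & ~4
→ 1011001101011 = 5739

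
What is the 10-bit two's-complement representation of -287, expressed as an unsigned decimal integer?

737

287 in 10 bits: 0100011111
Invert: 1011100000
Add 1:  1011100001 = 737
(Check: 2^10 - 287 = 1024 - 287 = 737.)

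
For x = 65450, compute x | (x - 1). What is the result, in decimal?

x = 1111111110101010 = 65450
x - 1 = 1111111110101001
OR    = 1111111110101011 = 65451
(x | (x - 1) sets all bits below the lowest set bit.)

65451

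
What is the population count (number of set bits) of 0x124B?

6

0x124B = 1001001001011
Count the 1s: 1 + 1 + 1 + 1 + 1 + 1 = 6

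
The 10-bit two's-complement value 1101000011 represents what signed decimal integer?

-189

pattern = 1101000011 (MSB is 1 ⇒ negative)
Invert: 0010111100, add 1 → 0010111101 = 189, so the value is -189.
(Equivalently: 835 - 2^10 = 835 - 1024 = -189.)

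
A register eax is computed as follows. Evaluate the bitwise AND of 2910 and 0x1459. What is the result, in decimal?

88

2910 = 0101101011110
0x1459 = 1010001011001
AND → 0000001011000 = 88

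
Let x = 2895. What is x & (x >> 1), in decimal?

x = 101101001111 = 2895
x>>1 = 010110100111
AND  = 000100000111 = 263
(x & (x >> 1) has a 1 wherever x has two consecutive 1 bits.)

263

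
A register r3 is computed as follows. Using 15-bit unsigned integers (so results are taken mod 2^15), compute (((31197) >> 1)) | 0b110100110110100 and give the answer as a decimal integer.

31197 = 111100111011101
→ >> 1 → 011110011101110 = 15598
0b110100110110100 = 110100110110100
→ | → 111110111111110 = 32254

32254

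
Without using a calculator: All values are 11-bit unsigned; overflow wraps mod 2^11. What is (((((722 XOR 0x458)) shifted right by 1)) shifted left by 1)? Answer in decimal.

1674

722 = 01011010010
0x458 = 10001011000
→ XOR → 11010001010 = 1674
→ shifted right by 1 → 01101000101 = 837
→ shifted left by 1 (mod 2^11) → 11010001010 = 1674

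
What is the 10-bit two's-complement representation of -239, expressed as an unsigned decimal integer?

239 in 10 bits: 0011101111
Invert: 1100010000
Add 1:  1100010001 = 785
(Check: 2^10 - 239 = 1024 - 239 = 785.)

785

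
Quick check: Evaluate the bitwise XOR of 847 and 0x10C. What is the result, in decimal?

579

847 = 1101001111
0x10C = 0100001100
XOR → 1001000011 = 579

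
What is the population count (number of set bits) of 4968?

6

4968 = 1001101101000
Count the 1s: 1 + 1 + 1 + 1 + 1 + 1 = 6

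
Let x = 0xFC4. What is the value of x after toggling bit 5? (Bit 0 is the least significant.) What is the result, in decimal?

x = 000111111000100
bit 5 is currently 0; toggle it via x ^ (1 << 5) = x ^ 32
→ 000111111100100 = 4068

4068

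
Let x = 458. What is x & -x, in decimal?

x = 111001010 = 458
-x (two's complement) = …000110110
AND   = 000000010 = 2
(x & -x isolates the lowest set bit of x.)

2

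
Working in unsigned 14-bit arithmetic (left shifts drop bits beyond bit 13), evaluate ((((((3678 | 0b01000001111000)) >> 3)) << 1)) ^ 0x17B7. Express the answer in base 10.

4137

3678 = 00111001011110
0b01000001111000 = 01000001111000
→ | → 01111001111110 = 7806
→ >> 3 → 00001111001111 = 975
→ << 1 (mod 2^14) → 00011110011110 = 1950
0x17B7 = 01011110110111
→ ^ → 01000000101001 = 4137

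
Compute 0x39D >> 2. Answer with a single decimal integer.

0x39D = 1110011101
shift right by 2 → 0011100111 = 231
(equivalently, floor(925 / 4))

231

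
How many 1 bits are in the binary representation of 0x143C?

0x143C = 1010000111100
Count the 1s: 1 + 1 + 1 + 1 + 1 + 1 = 6

6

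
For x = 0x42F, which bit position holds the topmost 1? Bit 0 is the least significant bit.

10

0x42F = 10000101111
The topmost 1 is at position 10 (since 2^10 = 1024 ≤ 1071 < 2048).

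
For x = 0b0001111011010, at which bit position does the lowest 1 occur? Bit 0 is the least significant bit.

1

0b0001111011010 = 1111011010
Trailing zeros: 1, so the lowest set bit is bit 1 (value 2).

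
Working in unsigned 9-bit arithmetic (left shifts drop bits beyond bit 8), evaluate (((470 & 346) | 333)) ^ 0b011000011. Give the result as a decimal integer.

412

470 = 111010110
346 = 101011010
→ & → 101010010 = 338
333 = 101001101
→ | → 101011111 = 351
0b011000011 = 011000011
→ ^ → 110011100 = 412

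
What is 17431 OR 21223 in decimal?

17431 = 100010000010111
21223 = 101001011100111
 OR → 101011011110111 = 22263

22263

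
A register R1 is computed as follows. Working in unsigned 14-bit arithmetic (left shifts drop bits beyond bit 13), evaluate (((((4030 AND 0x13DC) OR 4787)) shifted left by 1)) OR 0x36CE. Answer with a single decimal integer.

14334

4030 = 00111110111110
0x13DC = 01001111011100
→ AND → 00001110011100 = 924
4787 = 01001010110011
→ OR → 01001110111111 = 5055
→ shifted left by 1 (mod 2^14) → 10011101111110 = 10110
0x36CE = 11011011001110
→ OR → 11011111111110 = 14334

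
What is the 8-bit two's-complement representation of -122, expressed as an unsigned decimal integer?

134

122 in 8 bits: 01111010
Invert: 10000101
Add 1:  10000110 = 134
(Check: 2^8 - 122 = 256 - 122 = 134.)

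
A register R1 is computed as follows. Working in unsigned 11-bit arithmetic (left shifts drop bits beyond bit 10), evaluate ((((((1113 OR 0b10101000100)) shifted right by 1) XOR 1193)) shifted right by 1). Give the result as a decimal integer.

1113 = 10001011001
0b10101000100 = 10101000100
→ OR → 10101011101 = 1373
→ shifted right by 1 → 01010101110 = 686
1193 = 10010101001
→ XOR → 11000000111 = 1543
→ shifted right by 1 → 01100000011 = 771

771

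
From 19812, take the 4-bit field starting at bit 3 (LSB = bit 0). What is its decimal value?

12

v = 100110101100100
Shift right by 3: 100110101100
Mask low 4 bits: 1100 = 12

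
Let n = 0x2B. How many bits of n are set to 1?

4

0x2B = 101011
Count the 1s: 1 + 1 + 1 + 1 = 4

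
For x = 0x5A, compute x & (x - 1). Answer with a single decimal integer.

x = 1011010 = 90
x - 1 = 1011001
AND   = 1011000 = 88
(x & (x - 1) clears the lowest set bit of x.)

88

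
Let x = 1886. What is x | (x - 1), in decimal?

1887

x = 11101011110 = 1886
x - 1 = 11101011101
OR    = 11101011111 = 1887
(x | (x - 1) sets all bits below the lowest set bit.)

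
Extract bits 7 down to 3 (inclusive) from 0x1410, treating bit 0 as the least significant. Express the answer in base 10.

2

v = 001010000010000
Shift right by 3: 001010000010
Mask low 5 bits: 00010 = 2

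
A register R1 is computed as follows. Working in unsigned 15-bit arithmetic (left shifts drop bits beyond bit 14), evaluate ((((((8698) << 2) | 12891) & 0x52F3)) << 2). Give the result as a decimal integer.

8698 = 010000111111010
→ << 2 (mod 2^15) → 000011111101000 = 2024
12891 = 011001001011011
→ | → 011011111111011 = 14331
0x52F3 = 101001011110011
→ & → 001001011110011 = 4851
→ << 2 (mod 2^15) → 100101111001100 = 19404

19404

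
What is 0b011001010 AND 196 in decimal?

192

a = 11001010
196 = 11000100
AND → 11000000 = 192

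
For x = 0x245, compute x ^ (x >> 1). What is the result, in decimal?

x = 1001000101 = 581
x>>1 = 0100100010
XOR  = 1101100111 = 871
(x ^ (x >> 1) gives the standard binary-reflected Gray code of x.)

871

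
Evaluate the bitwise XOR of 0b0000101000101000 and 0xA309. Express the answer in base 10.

a = 0000101000101000
0xA309 = 1010001100001001
XOR → 1010100100100001 = 43297

43297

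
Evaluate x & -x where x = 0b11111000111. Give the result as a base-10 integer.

x = 11111000111 = 1991
-x (two's complement) = …00000111001
AND   = 00000000001 = 1
(x & -x isolates the lowest set bit of x.)

1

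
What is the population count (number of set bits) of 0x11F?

0x11F = 100011111
Count the 1s: 1 + 1 + 1 + 1 + 1 + 1 = 6

6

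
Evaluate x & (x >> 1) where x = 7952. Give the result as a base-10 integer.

3840

x = 1111100010000 = 7952
x>>1 = 0111110001000
AND  = 0111100000000 = 3840
(x & (x >> 1) has a 1 wherever x has two consecutive 1 bits.)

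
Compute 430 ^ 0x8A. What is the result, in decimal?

292

430 = 110101110
0x8A = 010001010
XOR → 100100100 = 292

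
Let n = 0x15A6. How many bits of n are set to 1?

0x15A6 = 1010110100110
Count the 1s: 1 + 1 + 1 + 1 + 1 + 1 + 1 = 7

7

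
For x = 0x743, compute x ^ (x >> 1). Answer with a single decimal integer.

x = 11101000011 = 1859
x>>1 = 01110100001
XOR  = 10011100010 = 1250
(x ^ (x >> 1) gives the standard binary-reflected Gray code of x.)

1250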